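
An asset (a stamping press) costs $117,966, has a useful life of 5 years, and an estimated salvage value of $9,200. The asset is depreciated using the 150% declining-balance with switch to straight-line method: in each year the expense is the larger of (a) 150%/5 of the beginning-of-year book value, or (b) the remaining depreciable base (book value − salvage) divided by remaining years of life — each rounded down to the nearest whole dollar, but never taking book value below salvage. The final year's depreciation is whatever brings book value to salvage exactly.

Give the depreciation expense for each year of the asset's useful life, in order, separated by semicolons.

Depreciable base = $117,966 − $9,200 = $108,766.
Year 1: DB = ⌊$117,966 × 150%/5⌋ = $35,389; SL = ⌊$108,766/5⌋ = $21,753 → take DB $35,389. Book value $82,577.
Year 2: DB = ⌊$82,577 × 150%/5⌋ = $24,773; SL = ⌊$73,377/4⌋ = $18,344 → take DB $24,773. Book value $57,804.
Year 3: DB = ⌊$57,804 × 150%/5⌋ = $17,341; SL = ⌊$48,604/3⌋ = $16,201 → take DB $17,341. Book value $40,463.
Year 4: DB = ⌊$40,463 × 150%/5⌋ = $12,138; SL = ⌊$31,263/2⌋ = $15,631 → take SL $15,631. Book value $24,832.
Year 5 (final): $24,832 − $9,200 = $15,632. Book value $9,200.

$35,389; $24,773; $17,341; $15,631; $15,632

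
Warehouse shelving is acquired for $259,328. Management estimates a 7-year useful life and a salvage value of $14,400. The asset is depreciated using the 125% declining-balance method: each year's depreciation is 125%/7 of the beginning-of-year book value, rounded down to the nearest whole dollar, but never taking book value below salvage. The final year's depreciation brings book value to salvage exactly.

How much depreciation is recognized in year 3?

$31,246

Depreciable base = $259,328 − $14,400 = $244,928.
Year 1: ⌊$259,328 × 125%/7⌋ = $46,308. Book value $213,020.
Year 2: ⌊$213,020 × 125%/7⌋ = $38,039. Book value $174,981.
Year 3: ⌊$174,981 × 125%/7⌋ = $31,246. Book value $143,735.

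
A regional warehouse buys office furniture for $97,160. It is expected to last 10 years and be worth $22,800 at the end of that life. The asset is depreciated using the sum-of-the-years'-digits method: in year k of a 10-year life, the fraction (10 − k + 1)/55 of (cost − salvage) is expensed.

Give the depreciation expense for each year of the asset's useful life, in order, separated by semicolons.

$13,520; $12,168; $10,816; $9,464; $8,112; $6,760; $5,408; $4,056; $2,704; $1,352

Depreciable base = $97,160 − $22,800 = $74,360.
Sum of the years' digits = 10+9+8+7+6+5+4+3+2+1 = 55.
Year 1: $74,360 × 10/55 = $13,520. Book value $83,640.
Year 2: $74,360 × 9/55 = $12,168. Book value $71,472.
Year 3: $74,360 × 8/55 = $10,816. Book value $60,656.
Year 4: $74,360 × 7/55 = $9,464. Book value $51,192.
Year 5: $74,360 × 6/55 = $8,112. Book value $43,080.
Year 6: $74,360 × 5/55 = $6,760. Book value $36,320.
Year 7: $74,360 × 4/55 = $5,408. Book value $30,912.
Year 8: $74,360 × 3/55 = $4,056. Book value $26,856.
Year 9: $74,360 × 2/55 = $2,704. Book value $24,152.
Year 10: $74,360 × 1/55 = $1,352. Book value $22,800.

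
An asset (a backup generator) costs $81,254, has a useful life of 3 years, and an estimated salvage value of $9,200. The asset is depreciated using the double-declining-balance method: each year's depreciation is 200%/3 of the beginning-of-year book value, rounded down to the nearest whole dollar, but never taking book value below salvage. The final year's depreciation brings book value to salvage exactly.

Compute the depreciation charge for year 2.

Depreciable base = $81,254 − $9,200 = $72,054.
Year 1: ⌊$81,254 × 200%/3⌋ = $54,169. Book value $27,085.
Year 2: ⌊$27,085 × 200%/3⌋ = $18,056, capped at $17,885. Book value $9,200.

$17,885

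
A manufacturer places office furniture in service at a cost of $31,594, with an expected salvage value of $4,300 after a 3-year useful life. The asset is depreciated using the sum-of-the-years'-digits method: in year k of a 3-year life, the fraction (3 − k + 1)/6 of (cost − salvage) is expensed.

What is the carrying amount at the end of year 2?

$8,849

Depreciable base = $31,594 − $4,300 = $27,294.
Sum of the years' digits = 3+2+1 = 6.
Year 1: $27,294 × 3/6 = $13,647. Book value $17,947.
Year 2: $27,294 × 2/6 = $9,098. Book value $8,849.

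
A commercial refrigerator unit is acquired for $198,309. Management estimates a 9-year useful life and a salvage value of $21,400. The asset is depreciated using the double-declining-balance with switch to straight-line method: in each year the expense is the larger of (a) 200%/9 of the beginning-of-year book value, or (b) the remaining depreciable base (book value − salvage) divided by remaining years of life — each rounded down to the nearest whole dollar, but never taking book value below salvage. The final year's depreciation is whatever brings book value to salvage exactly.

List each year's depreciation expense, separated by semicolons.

Depreciable base = $198,309 − $21,400 = $176,909.
Year 1: DB = ⌊$198,309 × 200%/9⌋ = $44,068; SL = ⌊$176,909/9⌋ = $19,656 → take DB $44,068. Book value $154,241.
Year 2: DB = ⌊$154,241 × 200%/9⌋ = $34,275; SL = ⌊$132,841/8⌋ = $16,605 → take DB $34,275. Book value $119,966.
Year 3: DB = ⌊$119,966 × 200%/9⌋ = $26,659; SL = ⌊$98,566/7⌋ = $14,080 → take DB $26,659. Book value $93,307.
Year 4: DB = ⌊$93,307 × 200%/9⌋ = $20,734; SL = ⌊$71,907/6⌋ = $11,984 → take DB $20,734. Book value $72,573.
Year 5: DB = ⌊$72,573 × 200%/9⌋ = $16,127; SL = ⌊$51,173/5⌋ = $10,234 → take DB $16,127. Book value $56,446.
Year 6: DB = ⌊$56,446 × 200%/9⌋ = $12,543; SL = ⌊$35,046/4⌋ = $8,761 → take DB $12,543. Book value $43,903.
Year 7: DB = ⌊$43,903 × 200%/9⌋ = $9,756; SL = ⌊$22,503/3⌋ = $7,501 → take DB $9,756. Book value $34,147.
Year 8: DB = ⌊$34,147 × 200%/9⌋ = $7,588; SL = ⌊$12,747/2⌋ = $6,373 → take DB $7,588. Book value $26,559.
Year 9 (final): $26,559 − $21,400 = $5,159. Book value $21,400.

$44,068; $34,275; $26,659; $20,734; $16,127; $12,543; $9,756; $7,588; $5,159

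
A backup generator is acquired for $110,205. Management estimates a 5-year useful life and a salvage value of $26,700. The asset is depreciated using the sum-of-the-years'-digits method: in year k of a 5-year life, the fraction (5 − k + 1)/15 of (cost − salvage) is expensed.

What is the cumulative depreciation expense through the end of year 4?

$77,938

Depreciable base = $110,205 − $26,700 = $83,505.
Sum of the years' digits = 5+4+3+2+1 = 15.
Year 1: $83,505 × 5/15 = $27,835. Book value $82,370.
Year 2: $83,505 × 4/15 = $22,268. Book value $60,102.
Year 3: $83,505 × 3/15 = $16,701. Book value $43,401.
Year 4: $83,505 × 2/15 = $11,134. Book value $32,267.
Accumulated through year 4 = $110,205 − $32,267 = $77,938.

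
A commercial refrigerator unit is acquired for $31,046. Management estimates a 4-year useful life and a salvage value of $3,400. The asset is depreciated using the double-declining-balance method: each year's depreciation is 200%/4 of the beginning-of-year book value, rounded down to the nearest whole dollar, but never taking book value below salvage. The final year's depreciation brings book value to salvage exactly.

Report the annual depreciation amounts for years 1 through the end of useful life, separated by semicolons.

$15,523; $7,761; $3,881; $481

Depreciable base = $31,046 − $3,400 = $27,646.
Year 1: ⌊$31,046 × 200%/4⌋ = $15,523. Book value $15,523.
Year 2: ⌊$15,523 × 200%/4⌋ = $7,761. Book value $7,762.
Year 3: ⌊$7,762 × 200%/4⌋ = $3,881. Book value $3,881.
Year 4 (final): $3,881 − $3,400 = $481. Book value $3,400.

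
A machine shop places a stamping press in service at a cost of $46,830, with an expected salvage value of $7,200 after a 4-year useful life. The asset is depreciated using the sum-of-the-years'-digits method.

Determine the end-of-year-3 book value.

$11,163

Depreciable base = $46,830 − $7,200 = $39,630.
Sum of the years' digits = 4+3+2+1 = 10.
Year 1: $39,630 × 4/10 = $15,852. Book value $30,978.
Year 2: $39,630 × 3/10 = $11,889. Book value $19,089.
Year 3: $39,630 × 2/10 = $7,926. Book value $11,163.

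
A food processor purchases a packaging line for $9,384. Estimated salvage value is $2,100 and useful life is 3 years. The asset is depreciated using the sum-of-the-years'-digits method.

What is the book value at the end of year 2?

$3,314

Depreciable base = $9,384 − $2,100 = $7,284.
Sum of the years' digits = 3+2+1 = 6.
Year 1: $7,284 × 3/6 = $3,642. Book value $5,742.
Year 2: $7,284 × 2/6 = $2,428. Book value $3,314.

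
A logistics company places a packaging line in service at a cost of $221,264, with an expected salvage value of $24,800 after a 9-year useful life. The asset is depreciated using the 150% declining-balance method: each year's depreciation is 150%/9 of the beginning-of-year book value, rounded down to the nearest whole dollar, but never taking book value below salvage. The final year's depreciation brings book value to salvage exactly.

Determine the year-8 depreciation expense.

$10,292

Depreciable base = $221,264 − $24,800 = $196,464.
Year 1: ⌊$221,264 × 150%/9⌋ = $36,877. Book value $184,387.
Year 2: ⌊$184,387 × 150%/9⌋ = $30,731. Book value $153,656.
Year 3: ⌊$153,656 × 150%/9⌋ = $25,609. Book value $128,047.
Year 4: ⌊$128,047 × 150%/9⌋ = $21,341. Book value $106,706.
Year 5: ⌊$106,706 × 150%/9⌋ = $17,784. Book value $88,922.
Year 6: ⌊$88,922 × 150%/9⌋ = $14,820. Book value $74,102.
Year 7: ⌊$74,102 × 150%/9⌋ = $12,350. Book value $61,752.
Year 8: ⌊$61,752 × 150%/9⌋ = $10,292. Book value $51,460.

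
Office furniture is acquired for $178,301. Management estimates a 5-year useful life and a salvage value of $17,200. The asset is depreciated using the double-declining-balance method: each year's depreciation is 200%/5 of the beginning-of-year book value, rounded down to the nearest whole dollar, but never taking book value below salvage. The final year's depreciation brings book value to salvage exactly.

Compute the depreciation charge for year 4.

$15,405

Depreciable base = $178,301 − $17,200 = $161,101.
Year 1: ⌊$178,301 × 200%/5⌋ = $71,320. Book value $106,981.
Year 2: ⌊$106,981 × 200%/5⌋ = $42,792. Book value $64,189.
Year 3: ⌊$64,189 × 200%/5⌋ = $25,675. Book value $38,514.
Year 4: ⌊$38,514 × 200%/5⌋ = $15,405. Book value $23,109.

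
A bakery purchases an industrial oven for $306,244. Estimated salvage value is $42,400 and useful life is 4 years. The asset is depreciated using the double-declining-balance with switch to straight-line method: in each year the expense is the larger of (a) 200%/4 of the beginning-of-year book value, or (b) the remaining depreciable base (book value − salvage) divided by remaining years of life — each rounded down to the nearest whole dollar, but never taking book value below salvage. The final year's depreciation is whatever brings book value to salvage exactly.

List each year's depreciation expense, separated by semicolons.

Depreciable base = $306,244 − $42,400 = $263,844.
Year 1: DB = ⌊$306,244 × 200%/4⌋ = $153,122; SL = ⌊$263,844/4⌋ = $65,961 → take DB $153,122. Book value $153,122.
Year 2: DB = ⌊$153,122 × 200%/4⌋ = $76,561; SL = ⌊$110,722/3⌋ = $36,907 → take DB $76,561. Book value $76,561.
Year 3: DB = ⌊$76,561 × 200%/4⌋ = $38,280; SL = ⌊$34,161/2⌋ = $17,080 → take DB $38,280, capped at $34,161. Book value $42,400.
Year 4 (final): $42,400 − $42,400 = $0. Book value $42,400.

$153,122; $76,561; $34,161; $0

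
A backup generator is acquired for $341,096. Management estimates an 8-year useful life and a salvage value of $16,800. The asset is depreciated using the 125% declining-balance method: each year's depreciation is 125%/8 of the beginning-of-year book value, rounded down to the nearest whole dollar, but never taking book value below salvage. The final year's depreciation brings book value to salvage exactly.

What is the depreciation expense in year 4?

$32,014

Depreciable base = $341,096 − $16,800 = $324,296.
Year 1: ⌊$341,096 × 125%/8⌋ = $53,296. Book value $287,800.
Year 2: ⌊$287,800 × 125%/8⌋ = $44,968. Book value $242,832.
Year 3: ⌊$242,832 × 125%/8⌋ = $37,942. Book value $204,890.
Year 4: ⌊$204,890 × 125%/8⌋ = $32,014. Book value $172,876.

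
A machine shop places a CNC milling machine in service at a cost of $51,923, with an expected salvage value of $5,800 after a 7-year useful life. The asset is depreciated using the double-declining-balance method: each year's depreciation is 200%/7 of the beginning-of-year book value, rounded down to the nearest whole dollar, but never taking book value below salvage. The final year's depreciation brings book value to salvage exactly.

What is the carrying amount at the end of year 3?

Depreciable base = $51,923 − $5,800 = $46,123.
Year 1: ⌊$51,923 × 200%/7⌋ = $14,835. Book value $37,088.
Year 2: ⌊$37,088 × 200%/7⌋ = $10,596. Book value $26,492.
Year 3: ⌊$26,492 × 200%/7⌋ = $7,569. Book value $18,923.

$18,923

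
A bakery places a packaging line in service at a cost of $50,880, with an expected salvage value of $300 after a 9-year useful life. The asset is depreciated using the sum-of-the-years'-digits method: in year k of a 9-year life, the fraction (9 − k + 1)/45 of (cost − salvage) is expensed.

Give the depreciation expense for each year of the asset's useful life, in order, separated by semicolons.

$10,116; $8,992; $7,868; $6,744; $5,620; $4,496; $3,372; $2,248; $1,124

Depreciable base = $50,880 − $300 = $50,580.
Sum of the years' digits = 9+8+7+6+5+4+3+2+1 = 45.
Year 1: $50,580 × 9/45 = $10,116. Book value $40,764.
Year 2: $50,580 × 8/45 = $8,992. Book value $31,772.
Year 3: $50,580 × 7/45 = $7,868. Book value $23,904.
Year 4: $50,580 × 6/45 = $6,744. Book value $17,160.
Year 5: $50,580 × 5/45 = $5,620. Book value $11,540.
Year 6: $50,580 × 4/45 = $4,496. Book value $7,044.
Year 7: $50,580 × 3/45 = $3,372. Book value $3,672.
Year 8: $50,580 × 2/45 = $2,248. Book value $1,424.
Year 9: $50,580 × 1/45 = $1,124. Book value $300.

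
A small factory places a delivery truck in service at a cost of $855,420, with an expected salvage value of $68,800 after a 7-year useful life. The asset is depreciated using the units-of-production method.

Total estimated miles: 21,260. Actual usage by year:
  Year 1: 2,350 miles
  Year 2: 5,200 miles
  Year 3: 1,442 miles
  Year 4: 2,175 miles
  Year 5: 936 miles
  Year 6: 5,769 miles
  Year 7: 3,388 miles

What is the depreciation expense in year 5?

Depreciable base = $855,420 − $68,800 = $786,620.
Rate = $786,620 / 21,260 miles = $37 per mile.
Year 1: 2,350 × $37 = $86,950. Book value $768,470.
Year 2: 5,200 × $37 = $192,400. Book value $576,070.
Year 3: 1,442 × $37 = $53,354. Book value $522,716.
Year 4: 2,175 × $37 = $80,475. Book value $442,241.
Year 5: 936 × $37 = $34,632. Book value $407,609.

$34,632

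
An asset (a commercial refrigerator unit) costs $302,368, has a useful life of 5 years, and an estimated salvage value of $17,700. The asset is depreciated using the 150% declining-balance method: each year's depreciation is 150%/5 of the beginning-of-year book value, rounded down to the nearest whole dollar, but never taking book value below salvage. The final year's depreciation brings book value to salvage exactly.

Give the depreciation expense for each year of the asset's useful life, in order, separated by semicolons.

Depreciable base = $302,368 − $17,700 = $284,668.
Year 1: ⌊$302,368 × 150%/5⌋ = $90,710. Book value $211,658.
Year 2: ⌊$211,658 × 150%/5⌋ = $63,497. Book value $148,161.
Year 3: ⌊$148,161 × 150%/5⌋ = $44,448. Book value $103,713.
Year 4: ⌊$103,713 × 150%/5⌋ = $31,113. Book value $72,600.
Year 5 (final): $72,600 − $17,700 = $54,900. Book value $17,700.

$90,710; $63,497; $44,448; $31,113; $54,900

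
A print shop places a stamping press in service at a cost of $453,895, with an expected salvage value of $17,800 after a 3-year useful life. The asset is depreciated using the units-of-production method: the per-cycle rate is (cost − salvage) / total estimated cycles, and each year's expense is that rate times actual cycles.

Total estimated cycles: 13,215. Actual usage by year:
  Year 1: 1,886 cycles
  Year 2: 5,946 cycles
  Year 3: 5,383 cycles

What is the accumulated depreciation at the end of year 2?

$258,456

Depreciable base = $453,895 − $17,800 = $436,095.
Rate = $436,095 / 13,215 cycles = $33 per cycle.
Year 1: 1,886 × $33 = $62,238. Book value $391,657.
Year 2: 5,946 × $33 = $196,218. Book value $195,439.
Accumulated through year 2 = $453,895 − $195,439 = $258,456.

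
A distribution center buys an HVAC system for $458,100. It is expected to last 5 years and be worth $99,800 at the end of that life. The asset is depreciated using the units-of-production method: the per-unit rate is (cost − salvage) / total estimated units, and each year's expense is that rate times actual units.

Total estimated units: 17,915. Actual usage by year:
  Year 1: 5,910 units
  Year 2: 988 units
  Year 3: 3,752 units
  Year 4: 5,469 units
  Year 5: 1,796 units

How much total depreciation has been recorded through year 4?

Depreciable base = $458,100 − $99,800 = $358,300.
Rate = $358,300 / 17,915 units = $20 per unit.
Year 1: 5,910 × $20 = $118,200. Book value $339,900.
Year 2: 988 × $20 = $19,760. Book value $320,140.
Year 3: 3,752 × $20 = $75,040. Book value $245,100.
Year 4: 5,469 × $20 = $109,380. Book value $135,720.
Accumulated through year 4 = $458,100 − $135,720 = $322,380.

$322,380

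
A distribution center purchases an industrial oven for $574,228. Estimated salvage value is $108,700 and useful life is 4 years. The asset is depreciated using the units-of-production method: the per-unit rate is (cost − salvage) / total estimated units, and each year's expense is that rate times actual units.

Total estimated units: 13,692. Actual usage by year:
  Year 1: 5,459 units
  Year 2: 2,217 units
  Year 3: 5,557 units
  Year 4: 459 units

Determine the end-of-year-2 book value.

Depreciable base = $574,228 − $108,700 = $465,528.
Rate = $465,528 / 13,692 units = $34 per unit.
Year 1: 5,459 × $34 = $185,606. Book value $388,622.
Year 2: 2,217 × $34 = $75,378. Book value $313,244.

$313,244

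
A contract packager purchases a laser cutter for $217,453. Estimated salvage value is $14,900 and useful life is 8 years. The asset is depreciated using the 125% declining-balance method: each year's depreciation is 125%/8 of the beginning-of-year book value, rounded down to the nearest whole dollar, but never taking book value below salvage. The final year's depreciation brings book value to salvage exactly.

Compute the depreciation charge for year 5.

Depreciable base = $217,453 − $14,900 = $202,553.
Year 1: ⌊$217,453 × 125%/8⌋ = $33,977. Book value $183,476.
Year 2: ⌊$183,476 × 125%/8⌋ = $28,668. Book value $154,808.
Year 3: ⌊$154,808 × 125%/8⌋ = $24,188. Book value $130,620.
Year 4: ⌊$130,620 × 125%/8⌋ = $20,409. Book value $110,211.
Year 5: ⌊$110,211 × 125%/8⌋ = $17,220. Book value $92,991.

$17,220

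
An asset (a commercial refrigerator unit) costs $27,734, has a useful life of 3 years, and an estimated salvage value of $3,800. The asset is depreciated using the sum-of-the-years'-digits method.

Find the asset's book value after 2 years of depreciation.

Depreciable base = $27,734 − $3,800 = $23,934.
Sum of the years' digits = 3+2+1 = 6.
Year 1: $23,934 × 3/6 = $11,967. Book value $15,767.
Year 2: $23,934 × 2/6 = $7,978. Book value $7,789.

$7,789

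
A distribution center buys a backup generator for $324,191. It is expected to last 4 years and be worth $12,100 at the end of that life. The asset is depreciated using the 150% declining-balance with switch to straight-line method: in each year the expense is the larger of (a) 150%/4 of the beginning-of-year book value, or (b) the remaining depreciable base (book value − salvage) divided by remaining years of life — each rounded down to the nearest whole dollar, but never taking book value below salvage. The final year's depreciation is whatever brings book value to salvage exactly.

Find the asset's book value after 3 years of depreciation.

$69,369

Depreciable base = $324,191 − $12,100 = $312,091.
Year 1: DB = ⌊$324,191 × 150%/4⌋ = $121,571; SL = ⌊$312,091/4⌋ = $78,022 → take DB $121,571. Book value $202,620.
Year 2: DB = ⌊$202,620 × 150%/4⌋ = $75,982; SL = ⌊$190,520/3⌋ = $63,506 → take DB $75,982. Book value $126,638.
Year 3: DB = ⌊$126,638 × 150%/4⌋ = $47,489; SL = ⌊$114,538/2⌋ = $57,269 → take SL $57,269. Book value $69,369.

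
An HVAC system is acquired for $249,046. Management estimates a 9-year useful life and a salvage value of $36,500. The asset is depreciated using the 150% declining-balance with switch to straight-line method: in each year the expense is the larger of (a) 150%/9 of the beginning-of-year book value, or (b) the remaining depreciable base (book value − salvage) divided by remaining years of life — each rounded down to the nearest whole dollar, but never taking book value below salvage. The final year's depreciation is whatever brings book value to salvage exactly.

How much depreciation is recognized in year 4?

Depreciable base = $249,046 − $36,500 = $212,546.
Year 1: DB = ⌊$249,046 × 150%/9⌋ = $41,507; SL = ⌊$212,546/9⌋ = $23,616 → take DB $41,507. Book value $207,539.
Year 2: DB = ⌊$207,539 × 150%/9⌋ = $34,589; SL = ⌊$171,039/8⌋ = $21,379 → take DB $34,589. Book value $172,950.
Year 3: DB = ⌊$172,950 × 150%/9⌋ = $28,825; SL = ⌊$136,450/7⌋ = $19,492 → take DB $28,825. Book value $144,125.
Year 4: DB = ⌊$144,125 × 150%/9⌋ = $24,020; SL = ⌊$107,625/6⌋ = $17,937 → take DB $24,020. Book value $120,105.

$24,020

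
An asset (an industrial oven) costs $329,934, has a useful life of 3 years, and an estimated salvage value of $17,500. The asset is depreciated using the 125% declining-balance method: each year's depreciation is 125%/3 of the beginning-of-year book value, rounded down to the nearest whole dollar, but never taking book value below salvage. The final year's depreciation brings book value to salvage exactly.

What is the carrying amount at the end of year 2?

Depreciable base = $329,934 − $17,500 = $312,434.
Year 1: ⌊$329,934 × 125%/3⌋ = $137,472. Book value $192,462.
Year 2: ⌊$192,462 × 125%/3⌋ = $80,192. Book value $112,270.

$112,270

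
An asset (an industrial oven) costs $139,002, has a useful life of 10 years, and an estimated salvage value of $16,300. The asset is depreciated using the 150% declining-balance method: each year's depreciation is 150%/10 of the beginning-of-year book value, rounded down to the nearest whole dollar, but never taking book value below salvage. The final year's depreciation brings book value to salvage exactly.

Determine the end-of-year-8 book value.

Depreciable base = $139,002 − $16,300 = $122,702.
Year 1: ⌊$139,002 × 150%/10⌋ = $20,850. Book value $118,152.
Year 2: ⌊$118,152 × 150%/10⌋ = $17,722. Book value $100,430.
Year 3: ⌊$100,430 × 150%/10⌋ = $15,064. Book value $85,366.
Year 4: ⌊$85,366 × 150%/10⌋ = $12,804. Book value $72,562.
Year 5: ⌊$72,562 × 150%/10⌋ = $10,884. Book value $61,678.
Year 6: ⌊$61,678 × 150%/10⌋ = $9,251. Book value $52,427.
Year 7: ⌊$52,427 × 150%/10⌋ = $7,864. Book value $44,563.
Year 8: ⌊$44,563 × 150%/10⌋ = $6,684. Book value $37,879.

$37,879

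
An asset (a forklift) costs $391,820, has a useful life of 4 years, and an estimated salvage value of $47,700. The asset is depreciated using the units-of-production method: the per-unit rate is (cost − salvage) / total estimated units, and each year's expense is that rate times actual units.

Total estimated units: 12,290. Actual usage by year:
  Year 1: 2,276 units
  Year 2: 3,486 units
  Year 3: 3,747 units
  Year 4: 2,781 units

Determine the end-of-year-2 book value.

$230,484

Depreciable base = $391,820 − $47,700 = $344,120.
Rate = $344,120 / 12,290 units = $28 per unit.
Year 1: 2,276 × $28 = $63,728. Book value $328,092.
Year 2: 3,486 × $28 = $97,608. Book value $230,484.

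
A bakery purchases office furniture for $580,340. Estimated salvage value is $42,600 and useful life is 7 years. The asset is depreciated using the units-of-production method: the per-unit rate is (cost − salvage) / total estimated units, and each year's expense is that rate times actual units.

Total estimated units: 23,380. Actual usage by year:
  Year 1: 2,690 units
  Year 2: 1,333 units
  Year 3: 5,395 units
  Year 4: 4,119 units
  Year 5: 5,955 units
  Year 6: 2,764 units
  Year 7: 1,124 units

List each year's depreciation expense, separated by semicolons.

$61,870; $30,659; $124,085; $94,737; $136,965; $63,572; $25,852

Depreciable base = $580,340 − $42,600 = $537,740.
Rate = $537,740 / 23,380 units = $23 per unit.
Year 1: 2,690 × $23 = $61,870. Book value $518,470.
Year 2: 1,333 × $23 = $30,659. Book value $487,811.
Year 3: 5,395 × $23 = $124,085. Book value $363,726.
Year 4: 4,119 × $23 = $94,737. Book value $268,989.
Year 5: 5,955 × $23 = $136,965. Book value $132,024.
Year 6: 2,764 × $23 = $63,572. Book value $68,452.
Year 7: 1,124 × $23 = $25,852. Book value $42,600.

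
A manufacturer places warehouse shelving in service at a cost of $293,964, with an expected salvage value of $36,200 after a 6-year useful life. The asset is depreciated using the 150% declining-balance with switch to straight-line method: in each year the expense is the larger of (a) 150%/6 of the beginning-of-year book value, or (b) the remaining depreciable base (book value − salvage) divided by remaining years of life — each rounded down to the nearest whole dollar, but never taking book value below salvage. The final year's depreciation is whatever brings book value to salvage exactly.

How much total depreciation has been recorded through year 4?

Depreciable base = $293,964 − $36,200 = $257,764.
Year 1: DB = ⌊$293,964 × 150%/6⌋ = $73,491; SL = ⌊$257,764/6⌋ = $42,960 → take DB $73,491. Book value $220,473.
Year 2: DB = ⌊$220,473 × 150%/6⌋ = $55,118; SL = ⌊$184,273/5⌋ = $36,854 → take DB $55,118. Book value $165,355.
Year 3: DB = ⌊$165,355 × 150%/6⌋ = $41,338; SL = ⌊$129,155/4⌋ = $32,288 → take DB $41,338. Book value $124,017.
Year 4: DB = ⌊$124,017 × 150%/6⌋ = $31,004; SL = ⌊$87,817/3⌋ = $29,272 → take DB $31,004. Book value $93,013.
Accumulated through year 4 = $293,964 − $93,013 = $200,951.

$200,951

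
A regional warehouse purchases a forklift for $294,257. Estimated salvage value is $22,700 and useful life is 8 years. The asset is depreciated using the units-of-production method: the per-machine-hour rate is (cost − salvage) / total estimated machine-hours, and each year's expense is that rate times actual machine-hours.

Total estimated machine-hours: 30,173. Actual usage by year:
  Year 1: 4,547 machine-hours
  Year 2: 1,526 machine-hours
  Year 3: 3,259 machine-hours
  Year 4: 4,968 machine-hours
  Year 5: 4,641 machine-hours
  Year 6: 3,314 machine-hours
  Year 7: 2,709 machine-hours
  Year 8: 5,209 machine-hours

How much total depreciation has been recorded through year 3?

$83,988

Depreciable base = $294,257 − $22,700 = $271,557.
Rate = $271,557 / 30,173 machine-hours = $9 per machine-hour.
Year 1: 4,547 × $9 = $40,923. Book value $253,334.
Year 2: 1,526 × $9 = $13,734. Book value $239,600.
Year 3: 3,259 × $9 = $29,331. Book value $210,269.
Accumulated through year 3 = $294,257 − $210,269 = $83,988.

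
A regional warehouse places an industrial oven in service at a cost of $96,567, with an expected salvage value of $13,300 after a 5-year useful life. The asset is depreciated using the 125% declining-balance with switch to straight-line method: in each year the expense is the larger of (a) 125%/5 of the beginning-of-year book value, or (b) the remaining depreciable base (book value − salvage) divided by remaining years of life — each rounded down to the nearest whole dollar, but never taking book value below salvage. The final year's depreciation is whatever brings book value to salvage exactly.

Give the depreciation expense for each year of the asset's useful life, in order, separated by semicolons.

$24,141; $18,106; $13,673; $13,673; $13,674

Depreciable base = $96,567 − $13,300 = $83,267.
Year 1: DB = ⌊$96,567 × 125%/5⌋ = $24,141; SL = ⌊$83,267/5⌋ = $16,653 → take DB $24,141. Book value $72,426.
Year 2: DB = ⌊$72,426 × 125%/5⌋ = $18,106; SL = ⌊$59,126/4⌋ = $14,781 → take DB $18,106. Book value $54,320.
Year 3: DB = ⌊$54,320 × 125%/5⌋ = $13,580; SL = ⌊$41,020/3⌋ = $13,673 → take SL $13,673. Book value $40,647.
Year 4: DB = ⌊$40,647 × 125%/5⌋ = $10,161; SL = ⌊$27,347/2⌋ = $13,673 → take SL $13,673. Book value $26,974.
Year 5 (final): $26,974 − $13,300 = $13,674. Book value $13,300.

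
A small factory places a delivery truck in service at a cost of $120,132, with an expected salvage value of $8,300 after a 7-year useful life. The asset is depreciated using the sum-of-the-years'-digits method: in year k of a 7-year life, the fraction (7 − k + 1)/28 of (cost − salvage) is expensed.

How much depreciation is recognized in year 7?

Depreciable base = $120,132 − $8,300 = $111,832.
Sum of the years' digits = 7+6+5+4+3+2+1 = 28.
Year 1: $111,832 × 7/28 = $27,958. Book value $92,174.
Year 2: $111,832 × 6/28 = $23,964. Book value $68,210.
Year 3: $111,832 × 5/28 = $19,970. Book value $48,240.
Year 4: $111,832 × 4/28 = $15,976. Book value $32,264.
Year 5: $111,832 × 3/28 = $11,982. Book value $20,282.
Year 6: $111,832 × 2/28 = $7,988. Book value $12,294.
Year 7: $111,832 × 1/28 = $3,994. Book value $8,300.

$3,994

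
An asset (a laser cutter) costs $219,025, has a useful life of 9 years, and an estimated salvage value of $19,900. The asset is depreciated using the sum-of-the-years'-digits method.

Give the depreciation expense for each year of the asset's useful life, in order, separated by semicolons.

$39,825; $35,400; $30,975; $26,550; $22,125; $17,700; $13,275; $8,850; $4,425

Depreciable base = $219,025 − $19,900 = $199,125.
Sum of the years' digits = 9+8+7+6+5+4+3+2+1 = 45.
Year 1: $199,125 × 9/45 = $39,825. Book value $179,200.
Year 2: $199,125 × 8/45 = $35,400. Book value $143,800.
Year 3: $199,125 × 7/45 = $30,975. Book value $112,825.
Year 4: $199,125 × 6/45 = $26,550. Book value $86,275.
Year 5: $199,125 × 5/45 = $22,125. Book value $64,150.
Year 6: $199,125 × 4/45 = $17,700. Book value $46,450.
Year 7: $199,125 × 3/45 = $13,275. Book value $33,175.
Year 8: $199,125 × 2/45 = $8,850. Book value $24,325.
Year 9: $199,125 × 1/45 = $4,425. Book value $19,900.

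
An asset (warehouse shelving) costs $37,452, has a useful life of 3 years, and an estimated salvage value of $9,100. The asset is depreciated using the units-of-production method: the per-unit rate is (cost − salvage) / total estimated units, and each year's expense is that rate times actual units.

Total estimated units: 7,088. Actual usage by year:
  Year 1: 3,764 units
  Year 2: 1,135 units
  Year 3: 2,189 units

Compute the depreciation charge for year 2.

Depreciable base = $37,452 − $9,100 = $28,352.
Rate = $28,352 / 7,088 units = $4 per unit.
Year 1: 3,764 × $4 = $15,056. Book value $22,396.
Year 2: 1,135 × $4 = $4,540. Book value $17,856.

$4,540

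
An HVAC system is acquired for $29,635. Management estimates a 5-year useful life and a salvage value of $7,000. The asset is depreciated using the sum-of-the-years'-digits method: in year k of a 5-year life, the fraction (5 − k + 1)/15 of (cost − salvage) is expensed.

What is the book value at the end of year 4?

Depreciable base = $29,635 − $7,000 = $22,635.
Sum of the years' digits = 5+4+3+2+1 = 15.
Year 1: $22,635 × 5/15 = $7,545. Book value $22,090.
Year 2: $22,635 × 4/15 = $6,036. Book value $16,054.
Year 3: $22,635 × 3/15 = $4,527. Book value $11,527.
Year 4: $22,635 × 2/15 = $3,018. Book value $8,509.

$8,509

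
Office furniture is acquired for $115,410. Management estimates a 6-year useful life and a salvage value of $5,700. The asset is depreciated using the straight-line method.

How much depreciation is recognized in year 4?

Depreciable base = $115,410 − $5,700 = $109,710.
Annual expense = $109,710 / 6 = $18,285.

$18,285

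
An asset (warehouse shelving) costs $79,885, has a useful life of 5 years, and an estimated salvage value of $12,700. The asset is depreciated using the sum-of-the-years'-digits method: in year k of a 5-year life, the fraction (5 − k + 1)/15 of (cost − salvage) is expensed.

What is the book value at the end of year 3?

$26,137

Depreciable base = $79,885 − $12,700 = $67,185.
Sum of the years' digits = 5+4+3+2+1 = 15.
Year 1: $67,185 × 5/15 = $22,395. Book value $57,490.
Year 2: $67,185 × 4/15 = $17,916. Book value $39,574.
Year 3: $67,185 × 3/15 = $13,437. Book value $26,137.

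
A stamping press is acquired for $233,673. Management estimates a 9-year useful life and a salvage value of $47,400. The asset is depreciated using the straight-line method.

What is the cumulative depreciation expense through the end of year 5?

Depreciable base = $233,673 − $47,400 = $186,273.
Annual expense = $186,273 / 9 = $20,697.
End of year 1: book value $212,976.
End of year 2: book value $192,279.
End of year 3: book value $171,582.
End of year 4: book value $150,885.
End of year 5: book value $130,188.
Accumulated through year 5 = $233,673 − $130,188 = $103,485.

$103,485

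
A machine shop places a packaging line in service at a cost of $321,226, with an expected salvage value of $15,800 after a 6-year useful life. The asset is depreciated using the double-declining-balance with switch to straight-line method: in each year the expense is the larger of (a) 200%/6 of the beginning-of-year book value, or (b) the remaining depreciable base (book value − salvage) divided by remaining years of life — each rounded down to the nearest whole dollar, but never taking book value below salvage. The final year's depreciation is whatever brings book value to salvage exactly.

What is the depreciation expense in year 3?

Depreciable base = $321,226 − $15,800 = $305,426.
Year 1: DB = ⌊$321,226 × 200%/6⌋ = $107,075; SL = ⌊$305,426/6⌋ = $50,904 → take DB $107,075. Book value $214,151.
Year 2: DB = ⌊$214,151 × 200%/6⌋ = $71,383; SL = ⌊$198,351/5⌋ = $39,670 → take DB $71,383. Book value $142,768.
Year 3: DB = ⌊$142,768 × 200%/6⌋ = $47,589; SL = ⌊$126,968/4⌋ = $31,742 → take DB $47,589. Book value $95,179.

$47,589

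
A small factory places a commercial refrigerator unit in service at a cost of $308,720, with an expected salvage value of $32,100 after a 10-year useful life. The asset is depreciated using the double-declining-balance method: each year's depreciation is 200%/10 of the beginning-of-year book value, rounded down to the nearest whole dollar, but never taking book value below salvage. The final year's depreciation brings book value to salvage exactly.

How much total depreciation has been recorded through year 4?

Depreciable base = $308,720 − $32,100 = $276,620.
Year 1: ⌊$308,720 × 200%/10⌋ = $61,744. Book value $246,976.
Year 2: ⌊$246,976 × 200%/10⌋ = $49,395. Book value $197,581.
Year 3: ⌊$197,581 × 200%/10⌋ = $39,516. Book value $158,065.
Year 4: ⌊$158,065 × 200%/10⌋ = $31,613. Book value $126,452.
Accumulated through year 4 = $308,720 − $126,452 = $182,268.

$182,268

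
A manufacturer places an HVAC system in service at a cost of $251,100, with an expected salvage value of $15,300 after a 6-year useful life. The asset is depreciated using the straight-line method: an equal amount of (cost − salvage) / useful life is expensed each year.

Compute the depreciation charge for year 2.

$39,300

Depreciable base = $251,100 − $15,300 = $235,800.
Annual expense = $235,800 / 6 = $39,300.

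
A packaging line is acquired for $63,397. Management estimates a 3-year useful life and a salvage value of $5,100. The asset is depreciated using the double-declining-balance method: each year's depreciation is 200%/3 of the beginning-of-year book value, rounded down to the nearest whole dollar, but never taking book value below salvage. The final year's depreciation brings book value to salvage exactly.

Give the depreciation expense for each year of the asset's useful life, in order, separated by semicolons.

$42,264; $14,088; $1,945

Depreciable base = $63,397 − $5,100 = $58,297.
Year 1: ⌊$63,397 × 200%/3⌋ = $42,264. Book value $21,133.
Year 2: ⌊$21,133 × 200%/3⌋ = $14,088. Book value $7,045.
Year 3 (final): $7,045 − $5,100 = $1,945. Book value $5,100.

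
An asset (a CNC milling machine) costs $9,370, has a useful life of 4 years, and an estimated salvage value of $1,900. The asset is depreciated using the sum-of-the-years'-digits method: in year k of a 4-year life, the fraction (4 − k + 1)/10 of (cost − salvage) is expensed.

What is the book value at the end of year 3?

$2,647

Depreciable base = $9,370 − $1,900 = $7,470.
Sum of the years' digits = 4+3+2+1 = 10.
Year 1: $7,470 × 4/10 = $2,988. Book value $6,382.
Year 2: $7,470 × 3/10 = $2,241. Book value $4,141.
Year 3: $7,470 × 2/10 = $1,494. Book value $2,647.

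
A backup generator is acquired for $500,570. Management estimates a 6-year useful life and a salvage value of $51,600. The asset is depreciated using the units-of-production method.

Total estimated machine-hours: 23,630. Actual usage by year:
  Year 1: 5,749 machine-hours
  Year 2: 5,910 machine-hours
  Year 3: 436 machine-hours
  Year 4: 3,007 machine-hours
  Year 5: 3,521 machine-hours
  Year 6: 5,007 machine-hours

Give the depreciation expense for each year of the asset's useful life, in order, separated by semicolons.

$109,231; $112,290; $8,284; $57,133; $66,899; $95,133

Depreciable base = $500,570 − $51,600 = $448,970.
Rate = $448,970 / 23,630 machine-hours = $19 per machine-hour.
Year 1: 5,749 × $19 = $109,231. Book value $391,339.
Year 2: 5,910 × $19 = $112,290. Book value $279,049.
Year 3: 436 × $19 = $8,284. Book value $270,765.
Year 4: 3,007 × $19 = $57,133. Book value $213,632.
Year 5: 3,521 × $19 = $66,899. Book value $146,733.
Year 6: 5,007 × $19 = $95,133. Book value $51,600.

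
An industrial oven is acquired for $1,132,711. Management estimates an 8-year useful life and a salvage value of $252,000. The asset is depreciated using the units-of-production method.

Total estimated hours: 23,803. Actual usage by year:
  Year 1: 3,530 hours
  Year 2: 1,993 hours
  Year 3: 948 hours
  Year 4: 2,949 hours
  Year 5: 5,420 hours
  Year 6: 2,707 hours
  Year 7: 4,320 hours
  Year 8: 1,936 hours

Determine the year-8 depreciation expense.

$71,632

Depreciable base = $1,132,711 − $252,000 = $880,711.
Rate = $880,711 / 23,803 hours = $37 per hour.
Year 1: 3,530 × $37 = $130,610. Book value $1,002,101.
Year 2: 1,993 × $37 = $73,741. Book value $928,360.
Year 3: 948 × $37 = $35,076. Book value $893,284.
Year 4: 2,949 × $37 = $109,113. Book value $784,171.
Year 5: 5,420 × $37 = $200,540. Book value $583,631.
Year 6: 2,707 × $37 = $100,159. Book value $483,472.
Year 7: 4,320 × $37 = $159,840. Book value $323,632.
Year 8: 1,936 × $37 = $71,632. Book value $252,000.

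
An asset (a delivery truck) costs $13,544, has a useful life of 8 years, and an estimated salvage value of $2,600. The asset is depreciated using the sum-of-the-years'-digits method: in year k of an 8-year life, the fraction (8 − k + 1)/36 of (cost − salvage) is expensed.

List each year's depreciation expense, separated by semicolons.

$2,432; $2,128; $1,824; $1,520; $1,216; $912; $608; $304

Depreciable base = $13,544 − $2,600 = $10,944.
Sum of the years' digits = 8+7+6+5+4+3+2+1 = 36.
Year 1: $10,944 × 8/36 = $2,432. Book value $11,112.
Year 2: $10,944 × 7/36 = $2,128. Book value $8,984.
Year 3: $10,944 × 6/36 = $1,824. Book value $7,160.
Year 4: $10,944 × 5/36 = $1,520. Book value $5,640.
Year 5: $10,944 × 4/36 = $1,216. Book value $4,424.
Year 6: $10,944 × 3/36 = $912. Book value $3,512.
Year 7: $10,944 × 2/36 = $608. Book value $2,904.
Year 8: $10,944 × 1/36 = $304. Book value $2,600.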